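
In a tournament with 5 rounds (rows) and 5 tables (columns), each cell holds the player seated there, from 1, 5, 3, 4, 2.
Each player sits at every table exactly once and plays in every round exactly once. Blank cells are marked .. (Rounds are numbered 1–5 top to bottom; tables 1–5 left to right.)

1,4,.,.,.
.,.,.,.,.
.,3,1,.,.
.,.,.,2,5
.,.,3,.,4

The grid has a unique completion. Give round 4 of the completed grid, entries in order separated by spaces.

3 1 4 2 5

Round 4, table 2: round 4 has {5, 2} and table 2 has {3, 4}, leaving only 1.
Round 4, table 3: round 4 has {1, 5, 2} and table 3 has {1, 3}, leaving only 4.
Round 4, table 1: round 4 has {1, 5, 4, 2} and table 1 has {1}, leaving only 3.
So round 4 reads: 3 1 4 2 5.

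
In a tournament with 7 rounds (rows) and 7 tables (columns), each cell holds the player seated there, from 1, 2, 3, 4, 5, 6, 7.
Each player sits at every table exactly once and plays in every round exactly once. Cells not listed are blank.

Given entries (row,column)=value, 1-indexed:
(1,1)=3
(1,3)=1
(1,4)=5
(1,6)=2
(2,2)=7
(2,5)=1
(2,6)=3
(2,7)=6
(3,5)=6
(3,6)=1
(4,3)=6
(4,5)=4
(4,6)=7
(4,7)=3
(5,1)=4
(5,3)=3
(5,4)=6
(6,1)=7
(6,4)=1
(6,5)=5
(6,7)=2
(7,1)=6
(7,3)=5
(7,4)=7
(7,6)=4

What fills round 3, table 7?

5

Round 1, table 5: round 1 has {1, 2, 3, 5} and table 5 has {1, 4, 5, 6}, leaving only 7.
Round 1, table 7: round 1 has {1, 2, 3, 5, 7} and table 7 has {2, 3, 6}, leaving only 4.
Round 1, table 2: round 1 has {1, 2, 3, 4, 5, 7} and table 2 has {7}, leaving only 6.
Round 4, table 4: round 4 has {3, 4, 6, 7} and table 4 has {1, 5, 6, 7}, leaving only 2.
Round 2, table 4: round 2 has {1, 3, 6, 7} and table 4 has {1, 2, 5, 6, 7}, leaving only 4.
Round 2, table 3: round 2 has {1, 3, 4, 6, 7} and table 3 has {1, 3, 5, 6}, leaving only 2.
Round 2, table 1: round 2 has {1, 2, 3, 4, 6, 7} and table 1 has {3, 4, 6, 7}, leaving only 5.
Round 3, table 1: round 3 has {1, 6} and table 1 has {3, 4, 5, 6, 7}, leaving only 2.
Round 3, table 4: round 3 has {1, 2, 6} and table 4 has {1, 2, 4, 5, 6, 7}, leaving only 3.
Round 4, table 1: round 4 has {2, 3, 4, 6, 7} and table 1 has {2, 3, 4, 5, 6, 7}, leaving only 1.
Round 4, table 2: round 4 has {1, 2, 3, 4, 6, 7} and table 2 has {6, 7}, leaving only 5.
Round 3, table 2: round 3 has {1, 2, 3, 6} and table 2 has {5, 6, 7}, leaving only 4.
Round 3, table 3: round 3 has {1, 2, 3, 4, 6} and table 3 has {1, 2, 3, 5, 6}, leaving only 7.
Round 3 already has {1, 2, 3, 4, 6, 7} and table 7 already has {2, 3, 4, 6}, so round 3, table 7 must be 5.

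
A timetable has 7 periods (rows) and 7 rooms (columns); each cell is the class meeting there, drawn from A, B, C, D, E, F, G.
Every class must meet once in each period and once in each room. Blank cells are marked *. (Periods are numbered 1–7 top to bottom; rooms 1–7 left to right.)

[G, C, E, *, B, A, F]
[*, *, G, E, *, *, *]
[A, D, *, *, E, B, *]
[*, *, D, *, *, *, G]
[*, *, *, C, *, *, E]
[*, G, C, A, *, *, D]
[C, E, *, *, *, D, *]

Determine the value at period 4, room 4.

B

Period 1, room 4: period 1 has {A, B, C, E, F, G} and room 4 has {A, C, E}, leaving only D.
Period 3, room 3: period 3 has {A, B, D, E} and room 3 has {C, D, E, G}, leaving only F.
Period 3, room 4: period 3 has {A, B, D, E, F} and room 4 has {A, C, D, E}, leaving only G.
Period 3, room 7: period 3 has {A, B, D, E, F, G} and room 7 has {D, E, F, G}, leaving only C.
Period 6, room 5: period 6 has {A, C, D, G} and room 5 has {B, E}, leaving only F.
Period 6, room 6: period 6 has {A, C, D, F, G} and room 6 has {A, B, D}, leaving only E.
Period 6, room 1: period 6 has {A, C, D, E, F, G} and room 1 has {A, C, G}, leaving only B.
Period 4, room 4 is narrowed to {B, F}.
If it were F, then period 5, room 2 would be left with no valid symbol.
So period 4, room 4 must be B.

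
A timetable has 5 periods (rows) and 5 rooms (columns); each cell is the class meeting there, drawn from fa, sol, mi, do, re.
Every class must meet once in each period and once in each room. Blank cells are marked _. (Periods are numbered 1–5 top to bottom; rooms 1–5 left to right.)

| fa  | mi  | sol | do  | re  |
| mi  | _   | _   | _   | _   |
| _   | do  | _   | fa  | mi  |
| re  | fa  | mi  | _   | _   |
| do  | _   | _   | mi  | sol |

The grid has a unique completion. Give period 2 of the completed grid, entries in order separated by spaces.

mi sol do re fa

Period 3, room 1: period 3 has {fa, mi, do} and room 1 has {fa, mi, do, re}, leaving only sol.
Period 3, room 3: period 3 has {fa, sol, mi, do} and room 3 has {sol, mi}, leaving only re.
Period 4, room 4: period 4 has {fa, mi, re} and room 4 has {fa, mi, do}, leaving only sol.
Period 2, room 4: period 2 has {mi} and room 4 has {fa, sol, mi, do}, leaving only re.
Period 2, room 2: period 2 has {mi, re} and room 2 has {fa, mi, do}, leaving only sol.
Period 4, room 5: period 4 has {fa, sol, mi, re} and room 5 has {sol, mi, re}, leaving only do.
Period 2, room 5: period 2 has {sol, mi, re} and room 5 has {sol, mi, do, re}, leaving only fa.
Period 2, room 3: period 2 has {fa, sol, mi, re} and room 3 has {sol, mi, re}, leaving only do.
So period 2 reads: mi sol do re fa.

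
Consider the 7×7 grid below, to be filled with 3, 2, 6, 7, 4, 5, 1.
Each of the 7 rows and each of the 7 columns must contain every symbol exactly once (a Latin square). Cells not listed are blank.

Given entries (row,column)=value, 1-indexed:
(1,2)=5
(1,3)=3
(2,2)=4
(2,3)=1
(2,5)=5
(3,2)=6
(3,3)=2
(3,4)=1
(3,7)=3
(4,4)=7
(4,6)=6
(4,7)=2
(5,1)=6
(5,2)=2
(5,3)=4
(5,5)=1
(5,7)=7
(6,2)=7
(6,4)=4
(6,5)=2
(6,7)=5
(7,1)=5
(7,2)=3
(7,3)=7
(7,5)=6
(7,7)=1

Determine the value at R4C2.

1

Row 4 already has {2, 6, 7} and column 2 already has {3, 2, 6, 7, 4, 5}, so row 4, column 2 must be 1.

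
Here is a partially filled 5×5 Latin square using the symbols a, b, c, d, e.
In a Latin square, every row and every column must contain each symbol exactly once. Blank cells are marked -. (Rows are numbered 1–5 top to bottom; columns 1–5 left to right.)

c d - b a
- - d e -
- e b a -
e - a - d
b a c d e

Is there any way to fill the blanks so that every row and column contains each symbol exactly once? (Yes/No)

Yes

No row or column among the givens repeats a symbol, and propagating forced cells runs into no contradiction.
One valid completion exists (for instance, c d e b a / a c d e b / d e b a c / e b a c d / b a c d e).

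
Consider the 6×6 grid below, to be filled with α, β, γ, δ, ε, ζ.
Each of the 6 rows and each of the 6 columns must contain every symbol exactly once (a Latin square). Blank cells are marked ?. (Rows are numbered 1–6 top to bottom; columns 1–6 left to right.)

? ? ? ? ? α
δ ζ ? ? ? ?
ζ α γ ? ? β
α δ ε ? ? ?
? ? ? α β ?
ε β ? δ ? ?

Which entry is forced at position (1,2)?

γ

Row 3, column 4: row 3 has {α, β, γ, ζ} and column 4 has {α, δ}, leaving only ε.
Row 3, column 5: row 3 has {α, β, γ, ε, ζ} and column 5 has {β}, leaving only δ.
Row 5, column 1: row 5 has {α, β} and column 1 has {α, δ, ε, ζ}, leaving only γ.
Row 1, column 1: row 1 has {α} and column 1 has {α, γ, δ, ε, ζ}, leaving only β.
Row 5, column 2: row 5 has {α, β, γ} and column 2 has {α, β, δ, ζ}, leaving only ε.
Row 1 already has {α, β} and column 2 already has {α, β, δ, ε, ζ}, so row 1, column 2 must be γ.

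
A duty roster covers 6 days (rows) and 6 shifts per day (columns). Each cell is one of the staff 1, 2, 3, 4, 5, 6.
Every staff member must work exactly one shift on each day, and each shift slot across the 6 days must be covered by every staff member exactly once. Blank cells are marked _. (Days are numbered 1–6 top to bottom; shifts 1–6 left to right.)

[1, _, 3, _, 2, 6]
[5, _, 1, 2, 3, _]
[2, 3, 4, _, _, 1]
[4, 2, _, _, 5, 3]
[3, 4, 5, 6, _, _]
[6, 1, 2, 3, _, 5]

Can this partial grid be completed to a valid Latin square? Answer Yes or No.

Yes

No day or shift among the givens repeats a symbol, and propagating forced cells runs into no contradiction.
One valid completion exists (for instance, 1 5 3 4 2 6 / 5 6 1 2 3 4 / 2 3 4 5 6 1 / 4 2 6 1 5 3 / 3 4 5 6 1 2 / 6 1 2 3 4 5).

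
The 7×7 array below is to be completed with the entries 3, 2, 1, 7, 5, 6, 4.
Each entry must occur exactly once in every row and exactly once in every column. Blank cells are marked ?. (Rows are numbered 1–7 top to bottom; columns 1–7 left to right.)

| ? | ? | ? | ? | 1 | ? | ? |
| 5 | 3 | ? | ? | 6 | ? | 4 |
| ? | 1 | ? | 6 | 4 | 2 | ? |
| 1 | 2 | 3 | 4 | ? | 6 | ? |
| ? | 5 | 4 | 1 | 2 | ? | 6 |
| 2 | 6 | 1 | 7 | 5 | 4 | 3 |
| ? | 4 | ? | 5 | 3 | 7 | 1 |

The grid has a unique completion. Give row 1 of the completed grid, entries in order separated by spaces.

4 7 6 3 1 5 2

Row 1, column 2: row 1 has {1} and column 2 has {3, 2, 1, 5, 6, 4}, leaving only 7.
Row 2, column 4: row 2 has {3, 5, 6, 4} and column 4 has {1, 7, 5, 6, 4}, leaving only 2.
Row 1, column 4: row 1 has {1, 7} and column 4 has {2, 1, 7, 5, 6, 4}, leaving only 3.
Row 1, column 6: row 1 has {3, 1, 7} and column 6 has {2, 7, 6, 4}, leaving only 5.
Row 1, column 7: row 1 has {3, 1, 7, 5} and column 7 has {3, 1, 6, 4}, leaving only 2.
Row 1, column 3: row 1 has {3, 2, 1, 7, 5} and column 3 has {3, 1, 4}, leaving only 6.
Row 1, column 1: row 1 has {3, 2, 1, 7, 5, 6} and column 1 has {2, 1, 5}, leaving only 4.
So row 1 reads: 4 7 6 3 1 5 2.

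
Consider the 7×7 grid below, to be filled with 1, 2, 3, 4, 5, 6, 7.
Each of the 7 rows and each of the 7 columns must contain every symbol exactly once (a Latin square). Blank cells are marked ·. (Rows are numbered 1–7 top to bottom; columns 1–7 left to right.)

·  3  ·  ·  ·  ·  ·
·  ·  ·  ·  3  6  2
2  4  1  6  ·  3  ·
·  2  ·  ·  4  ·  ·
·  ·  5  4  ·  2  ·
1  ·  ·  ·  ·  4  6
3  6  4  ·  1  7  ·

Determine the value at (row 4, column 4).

3

Row 2, column 3: row 2 has {2, 3, 6} and column 3 has {1, 4, 5}, leaving only 7.
Row 7, column 7: row 7 has {1, 3, 4, 6, 7} and column 7 has {2, 6}, leaving only 5.
Row 3, column 7: row 3 has {1, 2, 3, 4, 6} and column 7 has {2, 5, 6}, leaving only 7.
Row 3, column 5: row 3 has {1, 2, 3, 4, 6, 7} and column 5 has {1, 3, 4}, leaving only 5.
Row 7, column 4: row 7 has {1, 3, 4, 5, 6, 7} and column 4 has {4, 6}, leaving only 2.
Row 4, column 4 is narrowed to {1, 3, 5, 7}.
If it were 1, then row 5, column 5 would be left with no valid symbol.
If it were 5, then row 1, column 5 would be left with no valid symbol.
If it were 7, propagating the remaining blanks reaches a contradiction.
So row 4, column 4 must be 3.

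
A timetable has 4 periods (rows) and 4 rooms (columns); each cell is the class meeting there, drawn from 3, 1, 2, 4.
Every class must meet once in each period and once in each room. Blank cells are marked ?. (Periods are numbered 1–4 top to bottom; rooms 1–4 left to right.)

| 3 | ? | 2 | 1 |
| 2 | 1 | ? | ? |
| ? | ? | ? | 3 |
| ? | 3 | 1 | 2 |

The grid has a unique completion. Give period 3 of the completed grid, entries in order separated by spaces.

1 2 4 3

Period 3, room 3: period 3 has {3} and room 3 has {1, 2}, leaving only 4.
Period 3, room 1: period 3 has {3, 4} and room 1 has {3, 2}, leaving only 1.
Period 3, room 2: period 3 has {3, 1, 4} and room 2 has {3, 1}, leaving only 2.
So period 3 reads: 1 2 4 3.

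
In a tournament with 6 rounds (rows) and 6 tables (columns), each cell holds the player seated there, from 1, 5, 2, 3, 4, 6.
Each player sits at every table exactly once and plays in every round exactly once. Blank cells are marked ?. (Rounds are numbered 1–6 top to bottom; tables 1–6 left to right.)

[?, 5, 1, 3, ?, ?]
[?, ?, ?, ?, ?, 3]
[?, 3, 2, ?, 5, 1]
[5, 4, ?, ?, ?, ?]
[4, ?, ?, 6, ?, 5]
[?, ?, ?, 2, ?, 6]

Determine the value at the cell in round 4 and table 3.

6

Round 3, table 1: round 3 has {1, 5, 2, 3} and table 1 has {5, 4}, leaving only 6.
Round 1, table 1: round 1 has {1, 5, 3} and table 1 has {5, 4, 6}, leaving only 2.
Round 1, table 6: round 1 has {1, 5, 2, 3} and table 6 has {1, 5, 3, 6}, leaving only 4.
Round 1, table 5: round 1 has {1, 5, 2, 3, 4} and table 5 has {5}, leaving only 6.
Round 2, table 1: round 2 has {3} and table 1 has {5, 2, 4, 6}, leaving only 1.
Round 3, table 4: round 3 has {1, 5, 2, 3, 6} and table 4 has {2, 3, 6}, leaving only 4.
Round 2, table 4: round 2 has {1, 3} and table 4 has {2, 3, 4, 6}, leaving only 5.
Round 4, table 4: round 4 has {5, 4} and table 4 has {5, 2, 3, 4, 6}, leaving only 1.
Round 4, table 6: round 4 has {1, 5, 4} and table 6 has {1, 5, 3, 4, 6}, leaving only 2.
Round 4, table 5: round 4 has {1, 5, 2, 4} and table 5 has {5, 6}, leaving only 3.
Round 4 already has {1, 5, 2, 3, 4} and table 3 already has {1, 2}, so round 4, table 3 must be 6.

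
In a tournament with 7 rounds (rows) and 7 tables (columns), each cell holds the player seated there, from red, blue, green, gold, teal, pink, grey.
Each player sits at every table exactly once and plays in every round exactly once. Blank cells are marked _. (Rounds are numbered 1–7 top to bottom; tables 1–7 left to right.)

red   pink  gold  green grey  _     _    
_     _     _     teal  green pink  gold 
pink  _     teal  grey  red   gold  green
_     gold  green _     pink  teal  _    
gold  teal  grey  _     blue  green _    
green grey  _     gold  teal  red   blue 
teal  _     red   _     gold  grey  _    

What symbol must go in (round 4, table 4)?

Round 1, table 6: round 1 has {red, green, gold, pink, grey} and table 6 has {red, green, gold, teal, pink, grey}, leaving only blue.
Round 1, table 7: round 1 has {red, blue, green, gold, pink, grey} and table 7 has {blue, green, gold}, leaving only teal.
Round 2, table 3: round 2 has {green, gold, teal, pink} and table 3 has {red, green, gold, teal, grey}, leaving only blue.
Round 2, table 1: round 2 has {blue, green, gold, teal, pink} and table 1 has {red, green, gold, teal, pink}, leaving only grey.
Round 2, table 2: round 2 has {blue, green, gold, teal, pink, grey} and table 2 has {gold, teal, pink, grey}, leaving only red.
Round 3, table 2: round 3 has {red, green, gold, teal, pink, grey} and table 2 has {red, gold, teal, pink, grey}, leaving only blue.
Round 4, table 1: round 4 has {green, gold, teal, pink} and table 1 has {red, green, gold, teal, pink, grey}, leaving only blue.
Round 4 already has {blue, green, gold, teal, pink} and table 4 already has {green, gold, teal, grey}, so round 4, table 4 must be red.

red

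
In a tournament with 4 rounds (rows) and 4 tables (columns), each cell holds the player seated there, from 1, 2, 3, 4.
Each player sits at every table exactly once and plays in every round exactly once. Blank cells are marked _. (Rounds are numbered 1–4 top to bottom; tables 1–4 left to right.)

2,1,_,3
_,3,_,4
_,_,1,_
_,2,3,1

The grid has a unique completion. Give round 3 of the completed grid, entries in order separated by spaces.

Round 3, table 2: round 3 has {1} and table 2 has {1, 2, 3}, leaving only 4.
Round 3, table 1: round 3 has {1, 4} and table 1 has {2}, leaving only 3.
Round 3, table 4: round 3 has {1, 3, 4} and table 4 has {1, 3, 4}, leaving only 2.
So round 3 reads: 3 4 1 2.

3 4 1 2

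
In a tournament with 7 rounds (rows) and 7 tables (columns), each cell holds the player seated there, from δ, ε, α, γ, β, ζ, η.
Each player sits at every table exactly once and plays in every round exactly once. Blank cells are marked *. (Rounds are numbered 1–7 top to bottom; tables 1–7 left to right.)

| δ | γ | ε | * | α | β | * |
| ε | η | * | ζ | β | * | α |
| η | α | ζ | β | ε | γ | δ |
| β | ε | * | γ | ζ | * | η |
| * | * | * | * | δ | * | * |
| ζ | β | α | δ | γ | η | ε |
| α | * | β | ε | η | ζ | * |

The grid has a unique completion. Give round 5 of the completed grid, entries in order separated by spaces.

Round 5, table 1: round 5 has {δ} and table 1 has {δ, ε, α, β, ζ, η}, leaving only γ.
Round 5, table 2: round 5 has {δ, γ} and table 2 has {ε, α, γ, β, η}, leaving only ζ.
Round 5, table 3: round 5 has {δ, γ, ζ} and table 3 has {ε, α, β, ζ}, leaving only η.
Round 5, table 4: round 5 has {δ, γ, ζ, η} and table 4 has {δ, ε, γ, β, ζ}, leaving only α.
Round 5, table 6: round 5 has {δ, α, γ, ζ, η} and table 6 has {γ, β, ζ, η}, leaving only ε.
Round 5, table 7: round 5 has {δ, ε, α, γ, ζ, η} and table 7 has {δ, ε, α, η}, leaving only β.
So round 5 reads: γ ζ η α δ ε β.

γ ζ η α δ ε β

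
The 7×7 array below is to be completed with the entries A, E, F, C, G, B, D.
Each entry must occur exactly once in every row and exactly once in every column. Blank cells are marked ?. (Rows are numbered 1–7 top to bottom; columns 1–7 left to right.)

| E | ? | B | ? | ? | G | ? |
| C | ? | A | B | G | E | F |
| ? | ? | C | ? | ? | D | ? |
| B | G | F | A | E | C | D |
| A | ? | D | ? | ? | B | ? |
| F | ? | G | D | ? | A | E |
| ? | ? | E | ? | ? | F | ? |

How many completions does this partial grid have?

Row 1, column 2: eliminating its row and column leaves {A, F, C, D}.
Row 1, column 4: eliminating its row and column leaves {F, C}.
Row 1, column 5: eliminating its row and column leaves {A, F, C, D}.
Row 1, column 7: eliminating its row and column leaves {A, C}.
Row 2, column 2: eliminating its row and column leaves {D}.
Row 3, column 1: eliminating its row and column leaves {G}.
Row 3, column 2: eliminating its row and column leaves {A, E, F, B}.
Row 3, column 4: eliminating its row and column leaves {E, F, G}.
Row 3, column 5: eliminating its row and column leaves {A, F, B}.
Row 3, column 7: eliminating its row and column leaves {A, G, B}.
Row 5, column 2: eliminating its row and column leaves {E, F, C}.
Row 5, column 4: eliminating its row and column leaves {E, F, C, G}.
Row 5, column 5: eliminating its row and column leaves {F, C}.
Row 5, column 7: eliminating its row and column leaves {C, G}.
Row 6, column 2: eliminating its row and column leaves {C, B}.
Row 6, column 5: eliminating its row and column leaves {C, B}.
Row 7, column 1: eliminating its row and column leaves {G, D}.
Row 7, column 2: eliminating its row and column leaves {A, C, B, D}.
Row 7, column 4: eliminating its row and column leaves {C, G}.
Row 7, column 5: eliminating its row and column leaves {A, C, B, D}.
Row 7, column 7: eliminating its row and column leaves {A, C, G, B}.
Enumerating the assignments across these blanks that avoid any row or column repeat gives 7 completions.

7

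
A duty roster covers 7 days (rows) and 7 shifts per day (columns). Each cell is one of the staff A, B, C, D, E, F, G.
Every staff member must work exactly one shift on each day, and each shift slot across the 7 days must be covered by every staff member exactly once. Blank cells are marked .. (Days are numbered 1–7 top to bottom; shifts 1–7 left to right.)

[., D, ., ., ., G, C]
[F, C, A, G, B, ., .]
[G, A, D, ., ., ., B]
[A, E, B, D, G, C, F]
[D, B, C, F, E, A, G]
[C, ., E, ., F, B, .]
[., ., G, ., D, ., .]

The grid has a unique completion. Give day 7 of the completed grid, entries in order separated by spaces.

B F G C D E A

Day 7, shift 2: day 7 has {D, G} and shift 2 has {A, B, C, D, E}, leaving only F.
Day 7, shift 6: day 7 has {D, F, G} and shift 6 has {A, B, C, G}, leaving only E.
Day 7, shift 1: day 7 has {D, E, F, G} and shift 1 has {A, C, D, F, G}, leaving only B.
Day 7, shift 7: day 7 has {B, D, E, F, G} and shift 7 has {B, C, F, G}, leaving only A.
Day 7, shift 4: day 7 has {A, B, D, E, F, G} and shift 4 has {D, F, G}, leaving only C.
So day 7 reads: B F G C D E A.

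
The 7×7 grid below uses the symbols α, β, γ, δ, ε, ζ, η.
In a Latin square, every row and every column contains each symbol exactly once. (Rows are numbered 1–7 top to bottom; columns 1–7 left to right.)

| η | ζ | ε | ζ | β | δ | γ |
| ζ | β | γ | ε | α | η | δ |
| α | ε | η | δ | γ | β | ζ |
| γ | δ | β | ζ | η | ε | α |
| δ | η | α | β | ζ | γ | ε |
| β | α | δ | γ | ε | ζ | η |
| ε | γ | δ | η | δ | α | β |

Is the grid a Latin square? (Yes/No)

Row 7 contains δ twice (at columns 3 and 5); row 1 is also not a permutation.

No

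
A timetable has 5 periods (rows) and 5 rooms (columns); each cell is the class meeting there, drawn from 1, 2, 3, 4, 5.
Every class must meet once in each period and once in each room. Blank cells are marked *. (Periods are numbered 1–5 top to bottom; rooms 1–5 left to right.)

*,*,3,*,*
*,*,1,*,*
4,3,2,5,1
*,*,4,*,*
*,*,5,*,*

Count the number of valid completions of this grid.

Period 1, room 1: eliminating its period and room leaves {1, 2, 5}.
Period 1, room 2: eliminating its period and room leaves {1, 2, 4, 5}.
Period 1, room 4: eliminating its period and room leaves {1, 2, 4}.
Period 1, room 5: eliminating its period and room leaves {2, 4, 5}.
Period 2, room 1: eliminating its period and room leaves {2, 3, 5}.
Period 2, room 2: eliminating its period and room leaves {2, 4, 5}.
Period 2, room 4: eliminating its period and room leaves {2, 3, 4}.
Period 2, room 5: eliminating its period and room leaves {2, 3, 4, 5}.
Period 4, room 1: eliminating its period and room leaves {1, 2, 3, 5}.
Period 4, room 2: eliminating its period and room leaves {1, 2, 5}.
Period 4, room 4: eliminating its period and room leaves {1, 2, 3}.
Period 4, room 5: eliminating its period and room leaves {2, 3, 5}.
Period 5, room 1: eliminating its period and room leaves {1, 2, 3}.
Period 5, room 2: eliminating its period and room leaves {1, 2, 4}.
Period 5, room 4: eliminating its period and room leaves {1, 2, 3, 4}.
Period 5, room 5: eliminating its period and room leaves {2, 3, 4}.
Enumerating the assignments across these blanks that avoid any period or room repeat gives 56 completions.

56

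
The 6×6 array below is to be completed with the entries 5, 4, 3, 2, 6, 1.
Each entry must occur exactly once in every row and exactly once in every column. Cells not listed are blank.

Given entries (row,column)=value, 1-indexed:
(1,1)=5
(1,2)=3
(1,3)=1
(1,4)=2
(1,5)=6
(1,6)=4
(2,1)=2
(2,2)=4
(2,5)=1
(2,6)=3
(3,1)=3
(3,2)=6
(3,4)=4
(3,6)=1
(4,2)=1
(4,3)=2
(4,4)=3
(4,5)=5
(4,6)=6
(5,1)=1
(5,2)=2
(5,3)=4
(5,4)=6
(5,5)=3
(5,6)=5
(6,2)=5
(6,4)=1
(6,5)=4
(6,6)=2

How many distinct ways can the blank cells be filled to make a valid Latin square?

Row 2, column 3: eliminating its row and column leaves {5, 6}.
Row 2, column 4: eliminating its row and column leaves {5}.
Row 3, column 3: eliminating its row and column leaves {5}.
Row 3, column 5: eliminating its row and column leaves {2}.
Row 4, column 1: eliminating its row and column leaves {4}.
Row 6, column 1: eliminating its row and column leaves {6}.
Row 6, column 3: eliminating its row and column leaves {3, 6}.
Only one assignment across all blanks avoids any row or column repeat, giving 1 completion.

1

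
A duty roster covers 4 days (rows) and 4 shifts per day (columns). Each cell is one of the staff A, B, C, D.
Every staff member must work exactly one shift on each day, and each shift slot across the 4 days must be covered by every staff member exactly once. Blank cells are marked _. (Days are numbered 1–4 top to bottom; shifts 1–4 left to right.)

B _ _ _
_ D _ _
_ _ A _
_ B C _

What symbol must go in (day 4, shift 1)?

A

Day 1, shift 3: day 1 has {B} and shift 3 has {A, C}, leaving only D.
Day 2, shift 3: day 2 has {D} and shift 3 has {A, C, D}, leaving only B.
Day 3, shift 2: day 3 has {A} and shift 2 has {B, D}, leaving only C.
Day 1, shift 2: day 1 has {B, D} and shift 2 has {B, C, D}, leaving only A.
Day 1, shift 4: day 1 has {A, B, D} and shift 4 has {}, leaving only C.
Day 2, shift 4: day 2 has {B, D} and shift 4 has {C}, leaving only A.
Day 2, shift 1: day 2 has {A, B, D} and shift 1 has {B}, leaving only C.
Day 3, shift 1: day 3 has {A, C} and shift 1 has {B, C}, leaving only D.
Day 4 already has {B, C} and shift 1 already has {B, C, D}, so day 4, shift 1 must be A.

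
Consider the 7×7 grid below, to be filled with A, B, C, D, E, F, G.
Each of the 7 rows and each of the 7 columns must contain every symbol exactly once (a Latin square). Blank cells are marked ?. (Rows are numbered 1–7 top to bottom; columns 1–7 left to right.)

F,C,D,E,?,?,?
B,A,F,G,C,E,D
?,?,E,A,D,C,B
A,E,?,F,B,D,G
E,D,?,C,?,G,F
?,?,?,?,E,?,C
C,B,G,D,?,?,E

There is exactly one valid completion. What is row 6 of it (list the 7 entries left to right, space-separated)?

Row 6, column 4: row 6 has {C, E} and column 4 has {A, C, D, E, F, G}, leaving only B.
Row 6, column 3: row 6 has {B, C, E} and column 3 has {D, E, F, G}, leaving only A.
Row 6, column 6: row 6 has {A, B, C, E} and column 6 has {C, D, E, G}, leaving only F.
Row 6, column 2: row 6 has {A, B, C, E, F} and column 2 has {A, B, C, D, E}, leaving only G.
Row 6, column 1: row 6 has {A, B, C, E, F, G} and column 1 has {A, B, C, E, F}, leaving only D.
So row 6 reads: D G A B E F C.

D G A B E F C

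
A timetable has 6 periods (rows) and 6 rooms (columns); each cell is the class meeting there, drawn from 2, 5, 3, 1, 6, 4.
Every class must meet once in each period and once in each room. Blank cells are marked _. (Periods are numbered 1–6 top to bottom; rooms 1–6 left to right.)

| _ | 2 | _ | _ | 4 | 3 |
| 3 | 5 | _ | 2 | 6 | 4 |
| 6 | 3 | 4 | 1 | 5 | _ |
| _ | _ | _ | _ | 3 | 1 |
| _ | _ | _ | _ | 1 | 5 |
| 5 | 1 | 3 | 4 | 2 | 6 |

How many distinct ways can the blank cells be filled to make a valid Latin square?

3

Period 1, room 1: eliminating its period and room leaves {1}.
Period 1, room 3: eliminating its period and room leaves {5, 1, 6}.
Period 1, room 4: eliminating its period and room leaves {5, 6}.
Period 2, room 3: eliminating its period and room leaves {1}.
Period 3, room 6: eliminating its period and room leaves {2}.
Period 4, room 1: eliminating its period and room leaves {2, 4}.
Period 4, room 2: eliminating its period and room leaves {6, 4}.
Period 4, room 3: eliminating its period and room leaves {2, 5, 6}.
Period 4, room 4: eliminating its period and room leaves {5, 6}.
Period 5, room 1: eliminating its period and room leaves {2, 4}.
Period 5, room 2: eliminating its period and room leaves {6, 4}.
Period 5, room 3: eliminating its period and room leaves {2, 6}.
Period 5, room 4: eliminating its period and room leaves {3, 6}.
Enumerating the assignments across these blanks that avoid any period or room repeat gives 3 completions.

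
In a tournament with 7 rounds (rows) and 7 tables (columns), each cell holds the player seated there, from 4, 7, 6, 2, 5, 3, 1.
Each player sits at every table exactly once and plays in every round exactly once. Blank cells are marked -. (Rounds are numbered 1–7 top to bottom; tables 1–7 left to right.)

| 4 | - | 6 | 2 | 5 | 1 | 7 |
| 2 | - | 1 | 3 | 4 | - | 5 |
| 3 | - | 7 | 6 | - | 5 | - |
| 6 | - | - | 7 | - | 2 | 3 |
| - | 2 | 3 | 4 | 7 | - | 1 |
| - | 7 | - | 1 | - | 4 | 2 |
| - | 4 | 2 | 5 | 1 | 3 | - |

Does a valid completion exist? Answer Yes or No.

No

Round 4, table 5: round 4 together with table 5 already contain {4, 7, 6, 2, 5, 3, 1} — every symbol — so nothing can go there. The grid has no valid completion.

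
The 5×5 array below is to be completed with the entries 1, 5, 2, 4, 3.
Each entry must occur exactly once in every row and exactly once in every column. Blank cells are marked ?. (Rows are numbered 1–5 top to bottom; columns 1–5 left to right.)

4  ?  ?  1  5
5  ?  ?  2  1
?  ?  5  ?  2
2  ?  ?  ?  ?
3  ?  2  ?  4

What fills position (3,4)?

3

Row 1, column 3: row 1 has {1, 5, 4} and column 3 has {5, 2}, leaving only 3.
Row 1, column 2: row 1 has {1, 5, 4, 3} and column 2 has {}, leaving only 2.
Row 2, column 3: row 2 has {1, 5, 2} and column 3 has {5, 2, 3}, leaving only 4.
Row 2, column 2: row 2 has {1, 5, 2, 4} and column 2 has {2}, leaving only 3.
Row 3, column 1: row 3 has {5, 2} and column 1 has {5, 2, 4, 3}, leaving only 1.
Row 3, column 2: row 3 has {1, 5, 2} and column 2 has {2, 3}, leaving only 4.
Row 3 already has {1, 5, 2, 4} and column 4 already has {1, 2}, so row 3, column 4 must be 3.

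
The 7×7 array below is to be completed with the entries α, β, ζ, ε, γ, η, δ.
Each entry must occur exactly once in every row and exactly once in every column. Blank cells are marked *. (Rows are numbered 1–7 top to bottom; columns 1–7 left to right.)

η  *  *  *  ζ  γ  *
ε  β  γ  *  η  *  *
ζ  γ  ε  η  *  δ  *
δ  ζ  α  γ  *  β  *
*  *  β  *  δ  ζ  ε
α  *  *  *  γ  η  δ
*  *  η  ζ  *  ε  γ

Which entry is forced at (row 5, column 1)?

γ

Row 5 already has {β, ζ, ε, δ} and column 1 already has {α, ζ, ε, η, δ}, so row 5, column 1 must be γ.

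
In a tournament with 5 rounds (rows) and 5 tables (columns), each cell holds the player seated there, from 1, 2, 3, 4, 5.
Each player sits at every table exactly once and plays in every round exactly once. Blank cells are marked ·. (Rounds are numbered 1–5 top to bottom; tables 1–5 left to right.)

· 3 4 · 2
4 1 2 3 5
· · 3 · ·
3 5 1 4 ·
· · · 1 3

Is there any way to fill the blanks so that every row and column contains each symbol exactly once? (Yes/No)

Round 4, table 5: round 4 together with table 5 already contain {1, 2, 3, 4, 5} — every symbol — so nothing can go there. The grid has no valid completion.

No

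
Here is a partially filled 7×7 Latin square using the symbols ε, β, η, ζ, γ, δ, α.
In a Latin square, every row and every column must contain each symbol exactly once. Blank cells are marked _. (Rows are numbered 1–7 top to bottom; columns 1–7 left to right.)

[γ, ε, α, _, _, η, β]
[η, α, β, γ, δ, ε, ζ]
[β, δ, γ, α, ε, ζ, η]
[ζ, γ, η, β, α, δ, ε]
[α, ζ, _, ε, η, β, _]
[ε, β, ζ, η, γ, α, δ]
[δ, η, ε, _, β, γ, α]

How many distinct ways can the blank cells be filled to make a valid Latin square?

Row 1, column 4: eliminating its row and column leaves {ζ, δ}.
Row 1, column 5: eliminating its row and column leaves {ζ}.
Row 5, column 3: eliminating its row and column leaves {δ}.
Row 5, column 7: eliminating its row and column leaves {γ}.
Row 7, column 4: eliminating its row and column leaves {ζ}.
Only one assignment across all blanks avoids any row or column repeat, giving 1 completion.

1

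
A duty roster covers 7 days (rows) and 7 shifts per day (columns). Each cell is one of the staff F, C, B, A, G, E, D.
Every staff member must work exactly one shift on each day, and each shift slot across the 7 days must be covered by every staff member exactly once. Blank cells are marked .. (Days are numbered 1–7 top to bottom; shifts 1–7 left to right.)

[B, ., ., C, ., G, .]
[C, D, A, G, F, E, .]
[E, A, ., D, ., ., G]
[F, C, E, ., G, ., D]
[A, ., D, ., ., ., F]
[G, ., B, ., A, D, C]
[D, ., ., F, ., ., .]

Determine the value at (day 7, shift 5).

Day 1, shift 3: day 1 has {C, B, G} and shift 3 has {B, A, E, D}, leaving only F.
Day 1, shift 2: day 1 has {F, C, B, G} and shift 2 has {C, A, D}, leaving only E.
Day 1, shift 5: day 1 has {F, C, B, G, E} and shift 5 has {F, A, G}, leaving only D.
Day 1, shift 7: day 1 has {F, C, B, G, E, D} and shift 7 has {F, C, G, D}, leaving only A.
Day 2, shift 7: day 2 has {F, C, A, G, E, D} and shift 7 has {F, C, A, G, D}, leaving only B.
Day 3, shift 3: day 3 has {A, G, E, D} and shift 3 has {F, B, A, E, D}, leaving only C.
Day 3, shift 5: day 3 has {C, A, G, E, D} and shift 5 has {F, A, G, D}, leaving only B.
Day 3, shift 6: day 3 has {C, B, A, G, E, D} and shift 6 has {G, E, D}, leaving only F.
Day 6, shift 2: day 6 has {C, B, A, G, D} and shift 2 has {C, A, E, D}, leaving only F.
Day 6, shift 4: day 6 has {F, C, B, A, G, D} and shift 4 has {F, C, G, D}, leaving only E.
Day 5, shift 4: day 5 has {F, A, D} and shift 4 has {F, C, G, E, D}, leaving only B.
Day 4, shift 4: day 4 has {F, C, G, E, D} and shift 4 has {F, C, B, G, E, D}, leaving only A.
Day 4, shift 6: day 4 has {F, C, A, G, E, D} and shift 6 has {F, G, E, D}, leaving only B.
Day 5, shift 2: day 5 has {F, B, A, D} and shift 2 has {F, C, A, E, D}, leaving only G.
Day 5, shift 6: day 5 has {F, B, A, G, D} and shift 6 has {F, B, G, E, D}, leaving only C.
Day 5, shift 5: day 5 has {F, C, B, A, G, D} and shift 5 has {F, B, A, G, D}, leaving only E.
Day 7 already has {F, D} and shift 5 already has {F, B, A, G, E, D}, so day 7, shift 5 must be C.

C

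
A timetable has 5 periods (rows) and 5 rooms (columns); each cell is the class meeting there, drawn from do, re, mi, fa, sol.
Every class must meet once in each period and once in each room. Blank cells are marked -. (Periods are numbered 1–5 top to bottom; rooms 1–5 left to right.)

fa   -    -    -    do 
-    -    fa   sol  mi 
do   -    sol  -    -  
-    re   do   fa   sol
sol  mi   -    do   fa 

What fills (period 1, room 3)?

Period 1, room 2: period 1 has {do, fa} and room 2 has {re, mi}, leaving only sol.
Period 2, room 1: period 2 has {mi, fa, sol} and room 1 has {do, fa, sol}, leaving only re.
Period 2, room 2: period 2 has {re, mi, fa, sol} and room 2 has {re, mi, sol}, leaving only do.
Period 3, room 2: period 3 has {do, sol} and room 2 has {do, re, mi, sol}, leaving only fa.
Period 3, room 5: period 3 has {do, fa, sol} and room 5 has {do, mi, fa, sol}, leaving only re.
Period 3, room 4: period 3 has {do, re, fa, sol} and room 4 has {do, fa, sol}, leaving only mi.
Period 1, room 4: period 1 has {do, fa, sol} and room 4 has {do, mi, fa, sol}, leaving only re.
Period 1 already has {do, re, fa, sol} and room 3 already has {do, fa, sol}, so period 1, room 3 must be mi.

mi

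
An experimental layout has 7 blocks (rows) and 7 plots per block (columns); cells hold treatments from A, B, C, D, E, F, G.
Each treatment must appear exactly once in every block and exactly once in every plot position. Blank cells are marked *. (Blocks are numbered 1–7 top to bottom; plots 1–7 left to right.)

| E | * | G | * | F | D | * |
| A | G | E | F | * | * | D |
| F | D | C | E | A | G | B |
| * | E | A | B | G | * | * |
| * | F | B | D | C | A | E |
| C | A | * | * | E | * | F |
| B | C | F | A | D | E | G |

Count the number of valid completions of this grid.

Block 1, plot 2: eliminating its block and plot leaves {B}.
Block 1, plot 4: eliminating its block and plot leaves {C}.
Block 1, plot 7: eliminating its block and plot leaves {A, C}.
Block 2, plot 5: eliminating its block and plot leaves {B}.
Block 2, plot 6: eliminating its block and plot leaves {B, C}.
Block 4, plot 1: eliminating its block and plot leaves {D}.
Block 4, plot 6: eliminating its block and plot leaves {C, F}.
Block 4, plot 7: eliminating its block and plot leaves {C}.
Block 5, plot 1: eliminating its block and plot leaves {G}.
Block 6, plot 3: eliminating its block and plot leaves {D}.
Block 6, plot 4: eliminating its block and plot leaves {G}.
Block 6, plot 6: eliminating its block and plot leaves {B}.
Only one assignment across all blanks avoids any block or plot repeat, giving 1 completion.

1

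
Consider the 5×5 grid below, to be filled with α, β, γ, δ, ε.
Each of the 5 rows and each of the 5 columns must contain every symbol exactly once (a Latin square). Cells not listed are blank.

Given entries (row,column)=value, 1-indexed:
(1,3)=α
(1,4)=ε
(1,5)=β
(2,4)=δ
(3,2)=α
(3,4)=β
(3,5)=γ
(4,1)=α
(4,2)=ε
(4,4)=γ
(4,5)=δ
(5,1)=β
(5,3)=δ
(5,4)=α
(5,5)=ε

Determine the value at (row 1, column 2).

δ

Row 2, column 5: row 2 has {δ} and column 5 has {β, γ, δ, ε}, leaving only α.
Row 3, column 3: row 3 has {α, β, γ} and column 3 has {α, δ}, leaving only ε.
Row 3, column 1: row 3 has {α, β, γ, ε} and column 1 has {α, β}, leaving only δ.
Row 1, column 1: row 1 has {α, β, ε} and column 1 has {α, β, δ}, leaving only γ.
Row 1 already has {α, β, γ, ε} and column 2 already has {α, ε}, so row 1, column 2 must be δ.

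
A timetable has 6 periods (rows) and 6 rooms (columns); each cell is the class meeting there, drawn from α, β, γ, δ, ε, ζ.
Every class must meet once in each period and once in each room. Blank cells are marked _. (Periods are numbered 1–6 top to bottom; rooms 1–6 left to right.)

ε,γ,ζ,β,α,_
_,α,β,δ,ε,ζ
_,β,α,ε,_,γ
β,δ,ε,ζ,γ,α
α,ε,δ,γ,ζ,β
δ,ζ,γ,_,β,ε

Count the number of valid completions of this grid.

Period 1, room 6: eliminating its period and room leaves {δ}.
Period 2, room 1: eliminating its period and room leaves {γ}.
Period 3, room 1: eliminating its period and room leaves {ζ}.
Period 3, room 5: eliminating its period and room leaves {δ}.
Period 6, room 4: eliminating its period and room leaves {α}.
Only one assignment across all blanks avoids any period or room repeat, giving 1 completion.

1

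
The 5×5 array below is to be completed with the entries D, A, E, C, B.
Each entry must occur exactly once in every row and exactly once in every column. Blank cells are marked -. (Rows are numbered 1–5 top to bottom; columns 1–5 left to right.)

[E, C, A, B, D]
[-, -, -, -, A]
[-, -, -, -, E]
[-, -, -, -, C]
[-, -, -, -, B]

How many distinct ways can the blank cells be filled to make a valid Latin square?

Row 2, column 1: eliminating its row and column leaves {D, C, B}.
Row 2, column 2: eliminating its row and column leaves {D, E, B}.
Row 2, column 3: eliminating its row and column leaves {D, E, C, B}.
Row 2, column 4: eliminating its row and column leaves {D, E, C}.
Row 3, column 1: eliminating its row and column leaves {D, A, C, B}.
Row 3, column 2: eliminating its row and column leaves {D, A, B}.
Row 3, column 3: eliminating its row and column leaves {D, C, B}.
Row 3, column 4: eliminating its row and column leaves {D, A, C}.
Row 4, column 1: eliminating its row and column leaves {D, A, B}.
Row 4, column 2: eliminating its row and column leaves {D, A, E, B}.
Row 4, column 3: eliminating its row and column leaves {D, E, B}.
Row 4, column 4: eliminating its row and column leaves {D, A, E}.
Row 5, column 1: eliminating its row and column leaves {D, A, C}.
Row 5, column 2: eliminating its row and column leaves {D, A, E}.
Row 5, column 3: eliminating its row and column leaves {D, E, C}.
Row 5, column 4: eliminating its row and column leaves {D, A, E, C}.
Enumerating the assignments across these blanks that avoid any row or column repeat gives 56 completions.

56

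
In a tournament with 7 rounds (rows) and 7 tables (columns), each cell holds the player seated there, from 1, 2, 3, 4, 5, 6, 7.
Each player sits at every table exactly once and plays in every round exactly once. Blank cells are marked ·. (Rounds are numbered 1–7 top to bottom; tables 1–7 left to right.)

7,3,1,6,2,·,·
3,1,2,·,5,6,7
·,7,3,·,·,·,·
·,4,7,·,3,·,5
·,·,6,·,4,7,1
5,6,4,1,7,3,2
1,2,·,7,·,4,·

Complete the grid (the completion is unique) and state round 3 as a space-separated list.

Round 1, table 6: round 1 has {1, 2, 3, 6, 7} and table 6 has {3, 4, 6, 7}, leaving only 5.
Round 1, table 7: round 1 has {1, 2, 3, 5, 6, 7} and table 7 has {1, 2, 5, 7}, leaving only 4.
Round 3, table 7: round 3 has {3, 7} and table 7 has {1, 2, 4, 5, 7}, leaving only 6.
Round 3, table 5: round 3 has {3, 6, 7} and table 5 has {2, 3, 4, 5, 7}, leaving only 1.
Round 3, table 6: round 3 has {1, 3, 6, 7} and table 6 has {3, 4, 5, 6, 7}, leaving only 2.
Round 3, table 1: round 3 has {1, 2, 3, 6, 7} and table 1 has {1, 3, 5, 7}, leaving only 4.
Round 3, table 4: round 3 has {1, 2, 3, 4, 6, 7} and table 4 has {1, 6, 7}, leaving only 5.
So round 3 reads: 4 7 3 5 1 2 6.

4 7 3 5 1 2 6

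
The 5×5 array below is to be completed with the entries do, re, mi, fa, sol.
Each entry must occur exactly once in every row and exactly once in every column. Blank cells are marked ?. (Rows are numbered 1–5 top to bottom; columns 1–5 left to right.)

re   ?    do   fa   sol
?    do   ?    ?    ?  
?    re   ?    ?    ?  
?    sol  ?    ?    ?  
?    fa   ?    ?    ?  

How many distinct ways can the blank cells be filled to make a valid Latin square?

56

Row 1, column 2: eliminating its row and column leaves {mi}.
Row 2, column 1: eliminating its row and column leaves {mi, fa, sol}.
Row 2, column 3: eliminating its row and column leaves {re, mi, fa, sol}.
Row 2, column 4: eliminating its row and column leaves {re, mi, sol}.
Row 2, column 5: eliminating its row and column leaves {re, mi, fa}.
Row 3, column 1: eliminating its row and column leaves {do, mi, fa, sol}.
Row 3, column 3: eliminating its row and column leaves {mi, fa, sol}.
Row 3, column 4: eliminating its row and column leaves {do, mi, sol}.
Row 3, column 5: eliminating its row and column leaves {do, mi, fa}.
Row 4, column 1: eliminating its row and column leaves {do, mi, fa}.
Row 4, column 3: eliminating its row and column leaves {re, mi, fa}.
Row 4, column 4: eliminating its row and column leaves {do, re, mi}.
Row 4, column 5: eliminating its row and column leaves {do, re, mi, fa}.
Row 5, column 1: eliminating its row and column leaves {do, mi, sol}.
Row 5, column 3: eliminating its row and column leaves {re, mi, sol}.
Row 5, column 4: eliminating its row and column leaves {do, re, mi, sol}.
Row 5, column 5: eliminating its row and column leaves {do, re, mi}.
Enumerating the assignments across these blanks that avoid any row or column repeat gives 56 completions.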